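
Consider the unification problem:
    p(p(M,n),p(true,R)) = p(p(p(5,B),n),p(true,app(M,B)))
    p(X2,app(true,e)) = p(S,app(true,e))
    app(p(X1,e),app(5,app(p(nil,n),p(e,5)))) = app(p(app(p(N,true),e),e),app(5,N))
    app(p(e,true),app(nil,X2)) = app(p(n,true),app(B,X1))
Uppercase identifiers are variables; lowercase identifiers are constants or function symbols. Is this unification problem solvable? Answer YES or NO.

NO

Decompose p/2: p(M,n) = p(p(5,B),n),  p(true,R) = p(true,app(M,B)).
Decompose p/2: M = p(5,B),  n = n.
Bind M := p(5,B); substituting into the one remaining equation that mentions M gives: p(true,R) = p(true,app(p(5,B),B)).
Delete trivial equation n = n.
Decompose p/2: true = true,  R = app(p(5,B),B).
Delete trivial equation true = true.
Bind R := app(p(5,B),B); no other remaining equation mentions R.
Decompose p/2: X2 = S,  app(true,e) = app(true,e).
Bind X2 := S; substituting into the one remaining equation that mentions X2 gives: app(p(e,true),app(nil,S)) = app(p(n,true),app(B,X1)).
Delete trivial equation app(true,e) = app(true,e).
Decompose app/2: p(X1,e) = p(app(p(N,true),e),e),  app(5,app(p(nil,n),p(e,5))) = app(5,N).
Decompose p/2: X1 = app(p(N,true),e),  e = e.
Bind X1 := app(p(N,true),e); substituting into the one remaining equation that mentions X1 gives: app(p(e,true),app(nil,S)) = app(p(n,true),app(B,app(p(N,true),e))).
Delete trivial equation e = e.
Decompose app/2: 5 = 5,  app(p(nil,n),p(e,5)) = N.
Delete trivial equation 5 = 5.
Bind N := app(p(nil,n),p(e,5)); substituting into the remaining equation gives: app(p(e,true),app(nil,S)) = app(p(n,true),app(B,app(p(app(p(nil,n),p(e,5)),true),e))). Substituting into the earlier binding gives X1 := app(p(app(p(nil,n),p(e,5)),true),e).
Decompose app/2: p(e,true) = p(n,true),  app(nil,S) = app(B,app(p(app(p(nil,n),p(e,5)),true),e)).
Decompose p/2: e = n,  true = true.
Clash: constants e and n differ; no unifier exists.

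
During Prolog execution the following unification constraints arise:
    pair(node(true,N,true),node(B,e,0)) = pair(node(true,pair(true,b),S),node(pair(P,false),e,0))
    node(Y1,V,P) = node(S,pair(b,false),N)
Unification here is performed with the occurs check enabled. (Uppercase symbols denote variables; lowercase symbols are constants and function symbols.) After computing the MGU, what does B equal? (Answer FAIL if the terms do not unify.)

Decompose pair/2: node(true,N,true) = node(true,pair(true,b),S),  node(B,e,0) = node(pair(P,false),e,0).
Decompose node/3: true = true,  N = pair(true,b),  true = S.
Delete trivial equation true = true.
Bind N := pair(true,b); substituting into the one remaining equation that mentions N gives: node(Y1,V,P) = node(S,pair(b,false),pair(true,b)).
Bind S := true; substituting into the one remaining equation that mentions S gives: node(Y1,V,P) = node(true,pair(b,false),pair(true,b)).
Decompose node/3: B = pair(P,false),  e = e,  0 = 0.
Bind B := pair(P,false); no other remaining equation mentions B.
Delete trivial equation e = e.
Delete trivial equation 0 = 0.
Decompose node/3: Y1 = true,  V = pair(b,false),  P = pair(true,b).
Bind Y1 := true; no other remaining equation mentions Y1.
Bind V := pair(b,false); no other remaining equation mentions V.
Bind P := pair(true,b). Substituting into the earlier binding gives B := pair(pair(true,b),false).
MGU = { N -> pair(true,b), S -> true, B -> pair(pair(true,b),false), Y1 -> true, V -> pair(b,false), P -> pair(true,b) }, so B -> pair(pair(true,b),false).

pair(pair(true,b),false)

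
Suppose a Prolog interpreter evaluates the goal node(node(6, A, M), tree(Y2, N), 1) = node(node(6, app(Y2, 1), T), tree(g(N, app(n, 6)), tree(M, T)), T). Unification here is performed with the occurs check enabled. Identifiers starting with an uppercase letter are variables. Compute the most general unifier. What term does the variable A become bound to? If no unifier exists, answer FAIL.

Decompose node/3: node(6, A, M) = node(6, app(Y2, 1), T),  tree(Y2, N) = tree(g(N, app(n, 6)), tree(M, T)),  1 = T.
Decompose node/3: 6 = 6,  A = app(Y2, 1),  M = T.
Delete trivial equation 6 = 6.
Bind A := app(Y2, 1); no other remaining equation mentions A.
Bind M := T; substituting into the one remaining equation that mentions M gives: tree(Y2, N) = tree(g(N, app(n, 6)), tree(T, T)).
Decompose tree/2: Y2 = g(N, app(n, 6)),  N = tree(T, T).
Bind Y2 := g(N, app(n, 6)); no other remaining equation mentions Y2. Substituting into the earlier binding gives A := app(g(N, app(n, 6)), 1).
Bind N := tree(T, T); no other remaining equation mentions N. Substituting into the earlier bindings gives A := app(g(tree(T, T), app(n, 6)), 1), Y2 := g(tree(T, T), app(n, 6)).
Bind T := 1. Substituting into the earlier bindings gives A := app(g(tree(1, 1), app(n, 6)), 1), M := 1, Y2 := g(tree(1, 1), app(n, 6)), N := tree(1, 1).
MGU = { A ↦ app(g(tree(1, 1), app(n, 6)), 1), M ↦ 1, Y2 ↦ g(tree(1, 1), app(n, 6)), N ↦ tree(1, 1), T ↦ 1 }, so A ↦ app(g(tree(1, 1), app(n, 6)), 1).

app(g(tree(1, 1), app(n, 6)), 1)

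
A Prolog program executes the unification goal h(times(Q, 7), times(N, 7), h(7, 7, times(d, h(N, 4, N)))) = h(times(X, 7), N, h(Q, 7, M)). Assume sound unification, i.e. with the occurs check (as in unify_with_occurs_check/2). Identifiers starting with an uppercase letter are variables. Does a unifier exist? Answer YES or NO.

Decompose h/3: times(Q, 7) = times(X, 7),  times(N, 7) = N,  h(7, 7, times(d, h(N, 4, N))) = h(Q, 7, M).
Decompose times/2: Q = X,  7 = 7.
Bind Q := X; substituting into the one remaining equation that mentions Q gives: h(7, 7, times(d, h(N, 4, N))) = h(X, 7, M).
Delete trivial equation 7 = 7.
Occurs check fails: N occurs in times(N, 7); the equation N = times(N, 7) has no finite solution.

NO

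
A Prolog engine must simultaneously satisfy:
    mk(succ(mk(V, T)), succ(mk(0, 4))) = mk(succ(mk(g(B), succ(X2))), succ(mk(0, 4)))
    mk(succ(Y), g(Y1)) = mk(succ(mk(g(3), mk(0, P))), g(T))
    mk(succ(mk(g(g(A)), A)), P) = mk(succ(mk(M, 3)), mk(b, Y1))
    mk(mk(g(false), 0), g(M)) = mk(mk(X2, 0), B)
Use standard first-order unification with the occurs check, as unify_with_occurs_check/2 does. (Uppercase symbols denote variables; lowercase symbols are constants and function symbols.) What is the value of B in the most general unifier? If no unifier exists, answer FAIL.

Decompose mk/2: succ(mk(V, T)) = succ(mk(g(B), succ(X2))),  succ(mk(0, 4)) = succ(mk(0, 4)).
Decompose succ/1: mk(V, T) = mk(g(B), succ(X2)).
Decompose mk/2: V = g(B),  T = succ(X2).
Bind V := g(B); no other remaining equation mentions V.
Bind T := succ(X2); substituting into the one remaining equation that mentions T gives: mk(succ(Y), g(Y1)) = mk(succ(mk(g(3), mk(0, P))), g(succ(X2))).
Delete trivial equation succ(mk(0, 4)) = succ(mk(0, 4)).
Decompose mk/2: succ(Y) = succ(mk(g(3), mk(0, P))),  g(Y1) = g(succ(X2)).
Decompose succ/1: Y = mk(g(3), mk(0, P)).
Bind Y := mk(g(3), mk(0, P)); no other remaining equation mentions Y.
Decompose g/1: Y1 = succ(X2).
Bind Y1 := succ(X2); substituting into the one remaining equation that mentions Y1 gives: mk(succ(mk(g(g(A)), A)), P) = mk(succ(mk(M, 3)), mk(b, succ(X2))).
Decompose mk/2: succ(mk(g(g(A)), A)) = succ(mk(M, 3)),  P = mk(b, succ(X2)).
Decompose succ/1: mk(g(g(A)), A) = mk(M, 3).
Decompose mk/2: g(g(A)) = M,  A = 3.
Bind M := g(g(A)); substituting into the one remaining equation that mentions M gives: mk(mk(g(false), 0), g(g(g(A)))) = mk(mk(X2, 0), B).
Bind A := 3; substituting into the one remaining equation that mentions A gives: mk(mk(g(false), 0), g(g(g(3)))) = mk(mk(X2, 0), B). Substituting into the earlier binding gives M := g(g(3)).
Bind P := mk(b, succ(X2)); no other remaining equation mentions P. Substituting into the earlier binding gives Y := mk(g(3), mk(0, mk(b, succ(X2)))).
Decompose mk/2: mk(g(false), 0) = mk(X2, 0),  g(g(g(3))) = B.
Decompose mk/2: g(false) = X2,  0 = 0.
Bind X2 := g(false); no other remaining equation mentions X2. Substituting into the earlier bindings gives T := succ(g(false)), Y := mk(g(3), mk(0, mk(b, succ(g(false))))), Y1 := succ(g(false)), P := mk(b, succ(g(false))).
Delete trivial equation 0 = 0.
Bind B := g(g(g(3))). Substituting into the earlier binding gives V := g(g(g(g(3)))).
MGU = { V = g(g(g(g(3)))), T = succ(g(false)), Y = mk(g(3), mk(0, mk(b, succ(g(false))))), Y1 = succ(g(false)), M = g(g(3)), A = 3, P = mk(b, succ(g(false))), X2 = g(false), B = g(g(g(3))) }, so B = g(g(g(3))).

g(g(g(3)))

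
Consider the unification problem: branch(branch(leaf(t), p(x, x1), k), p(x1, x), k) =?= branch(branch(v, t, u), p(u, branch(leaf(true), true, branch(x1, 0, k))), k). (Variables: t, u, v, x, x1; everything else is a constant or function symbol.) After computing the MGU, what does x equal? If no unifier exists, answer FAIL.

branch(leaf(true), true, branch(k, 0, k))

Decompose branch/3: branch(leaf(t), p(x, x1), k) =?= branch(v, t, u),  p(x1, x) =?= p(u, branch(leaf(true), true, branch(x1, 0, k))),  k =?= k.
Decompose branch/3: leaf(t) =?= v,  p(x, x1) =?= t,  k =?= u.
Bind v := leaf(t); no other remaining equation mentions v.
Bind t := p(x, x1); no other remaining equation mentions t. Substituting into the earlier binding gives v := leaf(p(x, x1)).
Bind u := k; substituting into the one remaining equation that mentions u gives: p(x1, x) =?= p(k, branch(leaf(true), true, branch(x1, 0, k))).
Decompose p/2: x1 =?= k,  x =?= branch(leaf(true), true, branch(x1, 0, k)).
Bind x1 := k; substituting into the one remaining equation that mentions x1 gives: x =?= branch(leaf(true), true, branch(k, 0, k)). Substituting into the earlier bindings gives v := leaf(p(x, k)), t := p(x, k).
Bind x := branch(leaf(true), true, branch(k, 0, k)); no other remaining equation mentions x. Substituting into the earlier bindings gives v := leaf(p(branch(leaf(true), true, branch(k, 0, k)), k)), t := p(branch(leaf(true), true, branch(k, 0, k)), k).
Delete trivial equation k =?= k.
MGU = { v ↦ leaf(p(branch(leaf(true), true, branch(k, 0, k)), k)), t ↦ p(branch(leaf(true), true, branch(k, 0, k)), k), u ↦ k, x1 ↦ k, x ↦ branch(leaf(true), true, branch(k, 0, k)) }, so x ↦ branch(leaf(true), true, branch(k, 0, k)).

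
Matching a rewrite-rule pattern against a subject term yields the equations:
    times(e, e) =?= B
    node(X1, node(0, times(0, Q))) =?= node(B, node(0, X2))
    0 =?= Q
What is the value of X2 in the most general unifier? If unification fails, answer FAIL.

times(0, 0)

Bind B := times(e, e); substituting into the one remaining equation that mentions B gives: node(X1, node(0, times(0, Q))) =?= node(times(e, e), node(0, X2)).
Decompose node/2: X1 =?= times(e, e),  node(0, times(0, Q)) =?= node(0, X2).
Bind X1 := times(e, e); no other remaining equation mentions X1.
Decompose node/2: 0 =?= 0,  times(0, Q) =?= X2.
Delete trivial equation 0 =?= 0.
Bind X2 := times(0, Q); no other remaining equation mentions X2.
Bind Q := 0. Substituting into the earlier binding gives X2 := times(0, 0).
MGU = { B ↦ times(e, e), X1 ↦ times(e, e), X2 ↦ times(0, 0), Q ↦ 0 }, so X2 ↦ times(0, 0).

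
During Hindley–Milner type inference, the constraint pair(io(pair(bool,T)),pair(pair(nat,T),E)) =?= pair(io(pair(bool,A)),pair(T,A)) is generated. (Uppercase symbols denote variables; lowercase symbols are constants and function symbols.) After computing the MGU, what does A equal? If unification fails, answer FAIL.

Decompose pair/2: io(pair(bool,T)) =?= io(pair(bool,A)),  pair(pair(nat,T),E) =?= pair(T,A).
Decompose io/1: pair(bool,T) =?= pair(bool,A).
Decompose pair/2: bool =?= bool,  T =?= A.
Delete trivial equation bool =?= bool.
Bind T := A; substituting into the remaining equation gives: pair(pair(nat,A),E) =?= pair(A,A).
Decompose pair/2: pair(nat,A) =?= A,  E =?= A.
Occurs check fails: A occurs in pair(nat,A); the equation A =?= pair(nat,A) has no finite solution.

FAIL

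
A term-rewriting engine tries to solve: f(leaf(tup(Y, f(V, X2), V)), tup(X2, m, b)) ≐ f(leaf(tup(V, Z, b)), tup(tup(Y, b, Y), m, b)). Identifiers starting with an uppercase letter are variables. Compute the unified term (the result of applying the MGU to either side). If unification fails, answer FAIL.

f(leaf(tup(b, f(b, tup(b, b, b)), b)), tup(tup(b, b, b), m, b))

Decompose f/2: leaf(tup(Y, f(V, X2), V)) ≐ leaf(tup(V, Z, b)),  tup(X2, m, b) ≐ tup(tup(Y, b, Y), m, b).
Decompose leaf/1: tup(Y, f(V, X2), V) ≐ tup(V, Z, b).
Decompose tup/3: Y ≐ V,  f(V, X2) ≐ Z,  V ≐ b.
Bind Y := V; substituting into the one remaining equation that mentions Y gives: tup(X2, m, b) ≐ tup(tup(V, b, V), m, b).
Bind Z := f(V, X2); no other remaining equation mentions Z.
Bind V := b; substituting into the remaining equation gives: tup(X2, m, b) ≐ tup(tup(b, b, b), m, b). Substituting into the earlier bindings gives Y := b, Z := f(b, X2).
Decompose tup/3: X2 ≐ tup(b, b, b),  m ≐ m,  b ≐ b.
Bind X2 := tup(b, b, b); no other remaining equation mentions X2. Substituting into the earlier binding gives Z := f(b, tup(b, b, b)).
Delete trivial equation m ≐ m.
Delete trivial equation b ≐ b.
Applying the MGU to either side gives f(leaf(tup(b, f(b, tup(b, b, b)), b)), tup(tup(b, b, b), m, b)).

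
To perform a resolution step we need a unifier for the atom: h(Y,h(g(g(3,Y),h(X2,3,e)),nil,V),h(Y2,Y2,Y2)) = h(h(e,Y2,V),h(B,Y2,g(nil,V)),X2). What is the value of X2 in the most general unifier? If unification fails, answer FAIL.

FAIL

Decompose h/3: Y = h(e,Y2,V),  h(g(g(3,Y),h(X2,3,e)),nil,V) = h(B,Y2,g(nil,V)),  h(Y2,Y2,Y2) = X2.
Bind Y := h(e,Y2,V); substituting into the one remaining equation that mentions Y gives: h(g(g(3,h(e,Y2,V)),h(X2,3,e)),nil,V) = h(B,Y2,g(nil,V)).
Decompose h/3: g(g(3,h(e,Y2,V)),h(X2,3,e)) = B,  nil = Y2,  V = g(nil,V).
Bind B := g(g(3,h(e,Y2,V)),h(X2,3,e)); no other remaining equation mentions B.
Bind Y2 := nil; substituting into the one remaining equation that mentions Y2 gives: h(nil,nil,nil) = X2. Substituting into the earlier bindings gives Y := h(e,nil,V), B := g(g(3,h(e,nil,V)),h(X2,3,e)).
Occurs check fails: V occurs in g(nil,V); the equation V = g(nil,V) has no finite solution.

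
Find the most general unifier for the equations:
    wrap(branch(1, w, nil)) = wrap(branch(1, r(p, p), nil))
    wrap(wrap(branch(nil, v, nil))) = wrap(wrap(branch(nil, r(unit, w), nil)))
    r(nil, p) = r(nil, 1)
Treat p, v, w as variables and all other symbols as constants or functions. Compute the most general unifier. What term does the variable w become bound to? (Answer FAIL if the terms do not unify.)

r(1, 1)

Decompose wrap/1: branch(1, w, nil) = branch(1, r(p, p), nil).
Decompose branch/3: 1 = 1,  w = r(p, p),  nil = nil.
Delete trivial equation 1 = 1.
Bind w := r(p, p); substituting into the one remaining equation that mentions w gives: wrap(wrap(branch(nil, v, nil))) = wrap(wrap(branch(nil, r(unit, r(p, p)), nil))).
Delete trivial equation nil = nil.
Decompose wrap/1: wrap(branch(nil, v, nil)) = wrap(branch(nil, r(unit, r(p, p)), nil)).
Decompose wrap/1: branch(nil, v, nil) = branch(nil, r(unit, r(p, p)), nil).
Decompose branch/3: nil = nil,  v = r(unit, r(p, p)),  nil = nil.
Delete trivial equation nil = nil.
Bind v := r(unit, r(p, p)); no other remaining equation mentions v.
Delete trivial equation nil = nil.
Decompose r/2: nil = nil,  p = 1.
Delete trivial equation nil = nil.
Bind p := 1. Substituting into the earlier bindings gives w := r(1, 1), v := r(unit, r(1, 1)).
MGU = { w ↦ r(1, 1), v ↦ r(unit, r(1, 1)), p ↦ 1 }, so w ↦ r(1, 1).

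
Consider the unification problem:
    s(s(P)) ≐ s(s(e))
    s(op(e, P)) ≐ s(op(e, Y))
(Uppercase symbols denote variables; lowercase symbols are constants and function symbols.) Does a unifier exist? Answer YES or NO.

Decompose s/1: s(P) ≐ s(e).
Decompose s/1: P ≐ e.
Bind P := e; substituting into the remaining equation gives: s(op(e, e)) ≐ s(op(e, Y)).
Decompose s/1: op(e, e) ≐ op(e, Y).
Decompose op/2: e ≐ e,  e ≐ Y.
Delete trivial equation e ≐ e.
Bind Y := e.
No equations remain and no clash or occurs-check failure arose, so a unifier exists.

YES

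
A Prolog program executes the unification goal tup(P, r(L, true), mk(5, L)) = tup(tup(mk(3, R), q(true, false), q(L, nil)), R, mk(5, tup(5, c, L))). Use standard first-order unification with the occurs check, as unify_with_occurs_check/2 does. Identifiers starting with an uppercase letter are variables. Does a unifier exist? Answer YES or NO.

NO

Decompose tup/3: P = tup(mk(3, R), q(true, false), q(L, nil)),  r(L, true) = R,  mk(5, L) = mk(5, tup(5, c, L)).
Bind P := tup(mk(3, R), q(true, false), q(L, nil)); no other remaining equation mentions P.
Bind R := r(L, true); no other remaining equation mentions R. Substituting into the earlier binding gives P := tup(mk(3, r(L, true)), q(true, false), q(L, nil)).
Decompose mk/2: 5 = 5,  L = tup(5, c, L).
Delete trivial equation 5 = 5.
Occurs check fails: L occurs in tup(5, c, L); the equation L = tup(5, c, L) has no finite solution.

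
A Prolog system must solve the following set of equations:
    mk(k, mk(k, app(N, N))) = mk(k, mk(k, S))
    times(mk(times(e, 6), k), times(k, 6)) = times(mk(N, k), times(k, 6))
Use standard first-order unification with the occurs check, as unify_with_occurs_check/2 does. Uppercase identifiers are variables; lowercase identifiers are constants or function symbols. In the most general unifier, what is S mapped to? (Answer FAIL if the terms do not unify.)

app(times(e, 6), times(e, 6))

Decompose mk/2: k = k,  mk(k, app(N, N)) = mk(k, S).
Delete trivial equation k = k.
Decompose mk/2: k = k,  app(N, N) = S.
Delete trivial equation k = k.
Bind S := app(N, N); no other remaining equation mentions S.
Decompose times/2: mk(times(e, 6), k) = mk(N, k),  times(k, 6) = times(k, 6).
Decompose mk/2: times(e, 6) = N,  k = k.
Bind N := times(e, 6); no other remaining equation mentions N. Substituting into the earlier binding gives S := app(times(e, 6), times(e, 6)).
Delete trivial equation k = k.
Delete trivial equation times(k, 6) = times(k, 6).
MGU = { S = app(times(e, 6), times(e, 6)), N = times(e, 6) }, so S = app(times(e, 6), times(e, 6)).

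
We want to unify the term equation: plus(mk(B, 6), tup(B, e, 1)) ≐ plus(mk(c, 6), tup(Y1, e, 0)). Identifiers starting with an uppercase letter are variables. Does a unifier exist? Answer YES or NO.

NO

Decompose plus/2: mk(B, 6) ≐ mk(c, 6),  tup(B, e, 1) ≐ tup(Y1, e, 0).
Decompose mk/2: B ≐ c,  6 ≐ 6.
Bind B := c; substituting into the one remaining equation that mentions B gives: tup(c, e, 1) ≐ tup(Y1, e, 0).
Delete trivial equation 6 ≐ 6.
Decompose tup/3: c ≐ Y1,  e ≐ e,  1 ≐ 0.
Bind Y1 := c; no other remaining equation mentions Y1.
Delete trivial equation e ≐ e.
Clash: constants 1 and 0 differ; no unifier exists.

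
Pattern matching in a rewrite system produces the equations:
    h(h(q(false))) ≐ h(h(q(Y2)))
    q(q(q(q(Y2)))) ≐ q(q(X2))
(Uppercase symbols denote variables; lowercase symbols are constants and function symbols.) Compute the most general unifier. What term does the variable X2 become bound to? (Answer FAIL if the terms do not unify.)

q(q(false))

Decompose h/1: h(q(false)) ≐ h(q(Y2)).
Decompose h/1: q(false) ≐ q(Y2).
Decompose q/1: false ≐ Y2.
Bind Y2 := false; substituting into the remaining equation gives: q(q(q(q(false)))) ≐ q(q(X2)).
Decompose q/1: q(q(q(false))) ≐ q(X2).
Decompose q/1: q(q(false)) ≐ X2.
Bind X2 := q(q(false)).
MGU = { Y2 ↦ false, X2 ↦ q(q(false)) }, so X2 ↦ q(q(false)).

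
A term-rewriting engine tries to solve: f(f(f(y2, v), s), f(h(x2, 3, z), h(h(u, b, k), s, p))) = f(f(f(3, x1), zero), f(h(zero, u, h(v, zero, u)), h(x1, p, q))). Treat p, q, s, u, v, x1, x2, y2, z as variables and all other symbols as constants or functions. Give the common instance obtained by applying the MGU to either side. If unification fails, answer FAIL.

Decompose f/2: f(f(y2, v), s) = f(f(3, x1), zero),  f(h(x2, 3, z), h(h(u, b, k), s, p)) = f(h(zero, u, h(v, zero, u)), h(x1, p, q)).
Decompose f/2: f(y2, v) = f(3, x1),  s = zero.
Decompose f/2: y2 = 3,  v = x1.
Bind y2 := 3; no other remaining equation mentions y2.
Bind v := x1; substituting into the one remaining equation that mentions v gives: f(h(x2, 3, z), h(h(u, b, k), s, p)) = f(h(zero, u, h(x1, zero, u)), h(x1, p, q)).
Bind s := zero; substituting into the remaining equation gives: f(h(x2, 3, z), h(h(u, b, k), zero, p)) = f(h(zero, u, h(x1, zero, u)), h(x1, p, q)).
Decompose f/2: h(x2, 3, z) = h(zero, u, h(x1, zero, u)),  h(h(u, b, k), zero, p) = h(x1, p, q).
Decompose h/3: x2 = zero,  3 = u,  z = h(x1, zero, u).
Bind x2 := zero; no other remaining equation mentions x2.
Bind u := 3; substituting into the remaining equations gives: z = h(x1, zero, 3),  h(h(3, b, k), zero, p) = h(x1, p, q).
Bind z := h(x1, zero, 3); no other remaining equation mentions z.
Decompose h/3: h(3, b, k) = x1,  zero = p,  p = q.
Bind x1 := h(3, b, k); no other remaining equation mentions x1. Substituting into the earlier bindings gives v := h(3, b, k), z := h(h(3, b, k), zero, 3).
Bind p := zero; substituting into the remaining equation gives: zero = q.
Bind q := zero.
Applying the MGU to either side gives f(f(f(3, h(3, b, k)), zero), f(h(zero, 3, h(h(3, b, k), zero, 3)), h(h(3, b, k), zero, zero))).

f(f(f(3, h(3, b, k)), zero), f(h(zero, 3, h(h(3, b, k), zero, 3)), h(h(3, b, k), zero, zero)))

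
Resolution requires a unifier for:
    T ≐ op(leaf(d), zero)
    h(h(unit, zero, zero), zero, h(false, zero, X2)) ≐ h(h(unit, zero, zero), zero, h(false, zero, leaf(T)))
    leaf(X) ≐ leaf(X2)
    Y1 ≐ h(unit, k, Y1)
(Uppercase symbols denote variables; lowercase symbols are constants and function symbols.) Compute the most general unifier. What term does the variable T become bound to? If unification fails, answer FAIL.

Bind T := op(leaf(d), zero); substituting into the one remaining equation that mentions T gives: h(h(unit, zero, zero), zero, h(false, zero, X2)) ≐ h(h(unit, zero, zero), zero, h(false, zero, leaf(op(leaf(d), zero)))).
Decompose h/3: h(unit, zero, zero) ≐ h(unit, zero, zero),  zero ≐ zero,  h(false, zero, X2) ≐ h(false, zero, leaf(op(leaf(d), zero))).
Delete trivial equation h(unit, zero, zero) ≐ h(unit, zero, zero).
Delete trivial equation zero ≐ zero.
Decompose h/3: false ≐ false,  zero ≐ zero,  X2 ≐ leaf(op(leaf(d), zero)).
Delete trivial equation false ≐ false.
Delete trivial equation zero ≐ zero.
Bind X2 := leaf(op(leaf(d), zero)); substituting into the one remaining equation that mentions X2 gives: leaf(X) ≐ leaf(leaf(op(leaf(d), zero))).
Decompose leaf/1: X ≐ leaf(op(leaf(d), zero)).
Bind X := leaf(op(leaf(d), zero)); no other remaining equation mentions X.
Occurs check fails: Y1 occurs in h(unit, k, Y1); the equation Y1 ≐ h(unit, k, Y1) has no finite solution.

FAIL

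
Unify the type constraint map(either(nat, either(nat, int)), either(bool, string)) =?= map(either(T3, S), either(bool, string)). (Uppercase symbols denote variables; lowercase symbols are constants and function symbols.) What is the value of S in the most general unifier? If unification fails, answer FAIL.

either(nat, int)

Decompose map/2: either(nat, either(nat, int)) =?= either(T3, S),  either(bool, string) =?= either(bool, string).
Decompose either/2: nat =?= T3,  either(nat, int) =?= S.
Bind T3 := nat; no other remaining equation mentions T3.
Bind S := either(nat, int); no other remaining equation mentions S.
Delete trivial equation either(bool, string) =?= either(bool, string).
MGU = { T3 := nat, S := either(nat, int) }, so S := either(nat, int).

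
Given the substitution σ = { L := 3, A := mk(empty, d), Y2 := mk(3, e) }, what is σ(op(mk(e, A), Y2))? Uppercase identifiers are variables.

op(mk(e, mk(empty, d)), mk(3, e))

Replace each occurrence of A with mk(empty, d).
Replace each occurrence of Y2 with mk(3, e).
Result: op(mk(e, mk(empty, d)), mk(3, e)).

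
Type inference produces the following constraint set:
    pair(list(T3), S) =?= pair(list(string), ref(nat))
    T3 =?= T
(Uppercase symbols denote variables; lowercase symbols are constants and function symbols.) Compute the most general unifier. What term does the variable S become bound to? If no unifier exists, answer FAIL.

ref(nat)

Decompose pair/2: list(T3) =?= list(string),  S =?= ref(nat).
Decompose list/1: T3 =?= string.
Bind T3 := string; substituting into the one remaining equation that mentions T3 gives: string =?= T.
Bind S := ref(nat); no other remaining equation mentions S.
Bind T := string.
MGU = { T3 -> string, S -> ref(nat), T -> string }, so S -> ref(nat).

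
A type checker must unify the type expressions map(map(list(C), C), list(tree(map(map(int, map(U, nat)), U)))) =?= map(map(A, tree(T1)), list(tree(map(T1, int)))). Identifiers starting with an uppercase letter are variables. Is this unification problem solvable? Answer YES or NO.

Decompose map/2: map(list(C), C) =?= map(A, tree(T1)),  list(tree(map(map(int, map(U, nat)), U))) =?= list(tree(map(T1, int))).
Decompose map/2: list(C) =?= A,  C =?= tree(T1).
Bind A := list(C); no other remaining equation mentions A.
Bind C := tree(T1); no other remaining equation mentions C. Substituting into the earlier binding gives A := list(tree(T1)).
Decompose list/1: tree(map(map(int, map(U, nat)), U)) =?= tree(map(T1, int)).
Decompose tree/1: map(map(int, map(U, nat)), U) =?= map(T1, int).
Decompose map/2: map(int, map(U, nat)) =?= T1,  U =?= int.
Bind T1 := map(int, map(U, nat)); no other remaining equation mentions T1. Substituting into the earlier bindings gives A := list(tree(map(int, map(U, nat)))), C := tree(map(int, map(U, nat))).
Bind U := int. Substituting into the earlier bindings gives A := list(tree(map(int, map(int, nat)))), C := tree(map(int, map(int, nat))), T1 := map(int, map(int, nat)).
No equations remain and no clash or occurs-check failure arose, so a unifier exists.

YES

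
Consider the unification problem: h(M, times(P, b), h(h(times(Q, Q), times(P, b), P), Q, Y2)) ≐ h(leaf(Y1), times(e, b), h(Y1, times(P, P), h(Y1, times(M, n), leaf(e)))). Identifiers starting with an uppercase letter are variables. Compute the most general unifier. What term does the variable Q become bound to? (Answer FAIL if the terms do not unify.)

Decompose h/3: M ≐ leaf(Y1),  times(P, b) ≐ times(e, b),  h(h(times(Q, Q), times(P, b), P), Q, Y2) ≐ h(Y1, times(P, P), h(Y1, times(M, n), leaf(e))).
Bind M := leaf(Y1); substituting into the one remaining equation that mentions M gives: h(h(times(Q, Q), times(P, b), P), Q, Y2) ≐ h(Y1, times(P, P), h(Y1, times(leaf(Y1), n), leaf(e))).
Decompose times/2: P ≐ e,  b ≐ b.
Bind P := e; substituting into the one remaining equation that mentions P gives: h(h(times(Q, Q), times(e, b), e), Q, Y2) ≐ h(Y1, times(e, e), h(Y1, times(leaf(Y1), n), leaf(e))).
Delete trivial equation b ≐ b.
Decompose h/3: h(times(Q, Q), times(e, b), e) ≐ Y1,  Q ≐ times(e, e),  Y2 ≐ h(Y1, times(leaf(Y1), n), leaf(e)).
Bind Y1 := h(times(Q, Q), times(e, b), e); substituting into the one remaining equation that mentions Y1 gives: Y2 ≐ h(h(times(Q, Q), times(e, b), e), times(leaf(h(times(Q, Q), times(e, b), e)), n), leaf(e)). Substituting into the earlier binding gives M := leaf(h(times(Q, Q), times(e, b), e)).
Bind Q := times(e, e); substituting into the remaining equation gives: Y2 ≐ h(h(times(times(e, e), times(e, e)), times(e, b), e), times(leaf(h(times(times(e, e), times(e, e)), times(e, b), e)), n), leaf(e)). Substituting into the earlier bindings gives M := leaf(h(times(times(e, e), times(e, e)), times(e, b), e)), Y1 := h(times(times(e, e), times(e, e)), times(e, b), e).
Bind Y2 := h(h(times(times(e, e), times(e, e)), times(e, b), e), times(leaf(h(times(times(e, e), times(e, e)), times(e, b), e)), n), leaf(e)).
MGU = { M ↦ leaf(h(times(times(e, e), times(e, e)), times(e, b), e)), P ↦ e, Y1 ↦ h(times(times(e, e), times(e, e)), times(e, b), e), Q ↦ times(e, e), Y2 ↦ h(h(times(times(e, e), times(e, e)), times(e, b), e), times(leaf(h(times(times(e, e), times(e, e)), times(e, b), e)), n), leaf(e)) }, so Q ↦ times(e, e).

times(e, e)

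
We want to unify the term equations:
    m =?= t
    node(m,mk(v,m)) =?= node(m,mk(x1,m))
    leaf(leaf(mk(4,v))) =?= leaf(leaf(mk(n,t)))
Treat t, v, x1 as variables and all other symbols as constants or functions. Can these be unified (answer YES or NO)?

NO

Bind t := m; substituting into the one remaining equation that mentions t gives: leaf(leaf(mk(4,v))) =?= leaf(leaf(mk(n,m))).
Decompose node/2: m =?= m,  mk(v,m) =?= mk(x1,m).
Delete trivial equation m =?= m.
Decompose mk/2: v =?= x1,  m =?= m.
Bind v := x1; substituting into the one remaining equation that mentions v gives: leaf(leaf(mk(4,x1))) =?= leaf(leaf(mk(n,m))).
Delete trivial equation m =?= m.
Decompose leaf/1: leaf(mk(4,x1)) =?= leaf(mk(n,m)).
Decompose leaf/1: mk(4,x1) =?= mk(n,m).
Decompose mk/2: 4 =?= n,  x1 =?= m.
Clash: constants 4 and n differ; no unifier exists.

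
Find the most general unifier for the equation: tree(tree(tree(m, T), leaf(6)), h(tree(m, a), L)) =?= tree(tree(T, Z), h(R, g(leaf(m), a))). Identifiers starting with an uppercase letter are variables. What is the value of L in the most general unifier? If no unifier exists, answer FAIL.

Decompose tree/2: tree(tree(m, T), leaf(6)) =?= tree(T, Z),  h(tree(m, a), L) =?= h(R, g(leaf(m), a)).
Decompose tree/2: tree(m, T) =?= T,  leaf(6) =?= Z.
Occurs check fails: T occurs in tree(m, T); the equation T =?= tree(m, T) has no finite solution.

FAIL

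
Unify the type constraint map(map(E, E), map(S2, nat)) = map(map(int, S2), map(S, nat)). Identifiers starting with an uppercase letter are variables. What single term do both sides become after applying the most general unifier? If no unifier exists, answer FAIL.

map(map(int, int), map(int, nat))

Decompose map/2: map(E, E) = map(int, S2),  map(S2, nat) = map(S, nat).
Decompose map/2: E = int,  E = S2.
Bind E := int; substituting into the one remaining equation that mentions E gives: int = S2.
Bind S2 := int; substituting into the remaining equation gives: map(int, nat) = map(S, nat).
Decompose map/2: int = S,  nat = nat.
Bind S := int; no other remaining equation mentions S.
Delete trivial equation nat = nat.
Applying the MGU to either side gives map(map(int, int), map(int, nat)).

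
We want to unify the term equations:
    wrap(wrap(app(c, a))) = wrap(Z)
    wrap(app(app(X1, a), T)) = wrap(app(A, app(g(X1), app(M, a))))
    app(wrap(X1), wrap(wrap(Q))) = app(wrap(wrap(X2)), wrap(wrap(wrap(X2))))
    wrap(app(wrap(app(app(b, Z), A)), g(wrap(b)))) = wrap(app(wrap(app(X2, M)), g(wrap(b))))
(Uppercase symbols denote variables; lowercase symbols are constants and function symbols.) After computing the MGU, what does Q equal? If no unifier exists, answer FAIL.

wrap(app(b, wrap(app(c, a))))

Decompose wrap/1: wrap(app(c, a)) = Z.
Bind Z := wrap(app(c, a)); substituting into the one remaining equation that mentions Z gives: wrap(app(wrap(app(app(b, wrap(app(c, a))), A)), g(wrap(b)))) = wrap(app(wrap(app(X2, M)), g(wrap(b)))).
Decompose wrap/1: app(app(X1, a), T) = app(A, app(g(X1), app(M, a))).
Decompose app/2: app(X1, a) = A,  T = app(g(X1), app(M, a)).
Bind A := app(X1, a); substituting into the one remaining equation that mentions A gives: wrap(app(wrap(app(app(b, wrap(app(c, a))), app(X1, a))), g(wrap(b)))) = wrap(app(wrap(app(X2, M)), g(wrap(b)))).
Bind T := app(g(X1), app(M, a)); no other remaining equation mentions T.
Decompose app/2: wrap(X1) = wrap(wrap(X2)),  wrap(wrap(Q)) = wrap(wrap(wrap(X2))).
Decompose wrap/1: X1 = wrap(X2).
Bind X1 := wrap(X2); substituting into the one remaining equation that mentions X1 gives: wrap(app(wrap(app(app(b, wrap(app(c, a))), app(wrap(X2), a))), g(wrap(b)))) = wrap(app(wrap(app(X2, M)), g(wrap(b)))). Substituting into the earlier bindings gives A := app(wrap(X2), a), T := app(g(wrap(X2)), app(M, a)).
Decompose wrap/1: wrap(Q) = wrap(wrap(X2)).
Decompose wrap/1: Q = wrap(X2).
Bind Q := wrap(X2); no other remaining equation mentions Q.
Decompose wrap/1: app(wrap(app(app(b, wrap(app(c, a))), app(wrap(X2), a))), g(wrap(b))) = app(wrap(app(X2, M)), g(wrap(b))).
Decompose app/2: wrap(app(app(b, wrap(app(c, a))), app(wrap(X2), a))) = wrap(app(X2, M)),  g(wrap(b)) = g(wrap(b)).
Decompose wrap/1: app(app(b, wrap(app(c, a))), app(wrap(X2), a)) = app(X2, M).
Decompose app/2: app(b, wrap(app(c, a))) = X2,  app(wrap(X2), a) = M.
Bind X2 := app(b, wrap(app(c, a))); substituting into the one remaining equation that mentions X2 gives: app(wrap(app(b, wrap(app(c, a)))), a) = M. Substituting into the earlier bindings gives A := app(wrap(app(b, wrap(app(c, a)))), a), T := app(g(wrap(app(b, wrap(app(c, a))))), app(M, a)), X1 := wrap(app(b, wrap(app(c, a)))), Q := wrap(app(b, wrap(app(c, a)))).
Bind M := app(wrap(app(b, wrap(app(c, a)))), a); no other remaining equation mentions M. Substituting into the earlier binding gives T := app(g(wrap(app(b, wrap(app(c, a))))), app(app(wrap(app(b, wrap(app(c, a)))), a), a)).
Delete trivial equation g(wrap(b)) = g(wrap(b)).
MGU = { Z -> wrap(app(c, a)), A -> app(wrap(app(b, wrap(app(c, a)))), a), T -> app(g(wrap(app(b, wrap(app(c, a))))), app(app(wrap(app(b, wrap(app(c, a)))), a), a)), X1 -> wrap(app(b, wrap(app(c, a)))), Q -> wrap(app(b, wrap(app(c, a)))), X2 -> app(b, wrap(app(c, a))), M -> app(wrap(app(b, wrap(app(c, a)))), a) }, so Q -> wrap(app(b, wrap(app(c, a)))).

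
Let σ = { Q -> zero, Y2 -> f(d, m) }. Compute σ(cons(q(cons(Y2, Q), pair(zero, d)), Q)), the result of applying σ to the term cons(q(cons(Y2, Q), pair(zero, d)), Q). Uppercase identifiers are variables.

cons(q(cons(f(d, m), zero), pair(zero, d)), zero)

Replace each occurrence of Q with zero.
Replace each occurrence of Y2 with f(d, m).
Result: cons(q(cons(f(d, m), zero), pair(zero, d)), zero).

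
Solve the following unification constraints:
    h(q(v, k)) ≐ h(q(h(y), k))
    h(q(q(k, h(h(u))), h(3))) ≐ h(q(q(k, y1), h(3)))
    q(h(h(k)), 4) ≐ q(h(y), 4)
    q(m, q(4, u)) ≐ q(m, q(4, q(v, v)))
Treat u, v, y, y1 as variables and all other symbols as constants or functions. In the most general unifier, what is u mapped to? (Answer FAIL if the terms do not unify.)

Decompose h/1: q(v, k) ≐ q(h(y), k).
Decompose q/2: v ≐ h(y),  k ≐ k.
Bind v := h(y); substituting into the one remaining equation that mentions v gives: q(m, q(4, u)) ≐ q(m, q(4, q(h(y), h(y)))).
Delete trivial equation k ≐ k.
Decompose h/1: q(q(k, h(h(u))), h(3)) ≐ q(q(k, y1), h(3)).
Decompose q/2: q(k, h(h(u))) ≐ q(k, y1),  h(3) ≐ h(3).
Decompose q/2: k ≐ k,  h(h(u)) ≐ y1.
Delete trivial equation k ≐ k.
Bind y1 := h(h(u)); no other remaining equation mentions y1.
Delete trivial equation h(3) ≐ h(3).
Decompose q/2: h(h(k)) ≐ h(y),  4 ≐ 4.
Decompose h/1: h(k) ≐ y.
Bind y := h(k); substituting into the one remaining equation that mentions y gives: q(m, q(4, u)) ≐ q(m, q(4, q(h(h(k)), h(h(k))))). Substituting into the earlier binding gives v := h(h(k)).
Delete trivial equation 4 ≐ 4.
Decompose q/2: m ≐ m,  q(4, u) ≐ q(4, q(h(h(k)), h(h(k)))).
Delete trivial equation m ≐ m.
Decompose q/2: 4 ≐ 4,  u ≐ q(h(h(k)), h(h(k))).
Delete trivial equation 4 ≐ 4.
Bind u := q(h(h(k)), h(h(k))). Substituting into the earlier binding gives y1 := h(h(q(h(h(k)), h(h(k))))).
MGU = { v -> h(h(k)), y1 -> h(h(q(h(h(k)), h(h(k))))), y -> h(k), u -> q(h(h(k)), h(h(k))) }, so u -> q(h(h(k)), h(h(k))).

q(h(h(k)), h(h(k)))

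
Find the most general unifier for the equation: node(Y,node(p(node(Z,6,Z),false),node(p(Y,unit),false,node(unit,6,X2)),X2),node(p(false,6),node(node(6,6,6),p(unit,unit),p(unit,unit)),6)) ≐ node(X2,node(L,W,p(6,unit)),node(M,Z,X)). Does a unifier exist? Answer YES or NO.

YES

Decompose node/3: Y ≐ X2,  node(p(node(Z,6,Z),false),node(p(Y,unit),false,node(unit,6,X2)),X2) ≐ node(L,W,p(6,unit)),  node(p(false,6),node(node(6,6,6),p(unit,unit),p(unit,unit)),6) ≐ node(M,Z,X).
Bind Y := X2; substituting into the one remaining equation that mentions Y gives: node(p(node(Z,6,Z),false),node(p(X2,unit),false,node(unit,6,X2)),X2) ≐ node(L,W,p(6,unit)).
Decompose node/3: p(node(Z,6,Z),false) ≐ L,  node(p(X2,unit),false,node(unit,6,X2)) ≐ W,  X2 ≐ p(6,unit).
Bind L := p(node(Z,6,Z),false); no other remaining equation mentions L.
Bind W := node(p(X2,unit),false,node(unit,6,X2)); no other remaining equation mentions W.
Bind X2 := p(6,unit); no other remaining equation mentions X2. Substituting into the earlier bindings gives Y := p(6,unit), W := node(p(p(6,unit),unit),false,node(unit,6,p(6,unit))).
Decompose node/3: p(false,6) ≐ M,  node(node(6,6,6),p(unit,unit),p(unit,unit)) ≐ Z,  6 ≐ X.
Bind M := p(false,6); no other remaining equation mentions M.
Bind Z := node(node(6,6,6),p(unit,unit),p(unit,unit)); no other remaining equation mentions Z. Substituting into the earlier binding gives L := p(node(node(node(6,6,6),p(unit,unit),p(unit,unit)),6,node(node(6,6,6),p(unit,unit),p(unit,unit))),false).
Bind X := 6.
No equations remain and no clash or occurs-check failure arose, so a unifier exists.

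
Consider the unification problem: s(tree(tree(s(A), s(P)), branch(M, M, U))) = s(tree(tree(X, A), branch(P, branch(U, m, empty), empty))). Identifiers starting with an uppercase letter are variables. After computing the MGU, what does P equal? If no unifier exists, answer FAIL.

branch(empty, m, empty)

Decompose s/1: tree(tree(s(A), s(P)), branch(M, M, U)) = tree(tree(X, A), branch(P, branch(U, m, empty), empty)).
Decompose tree/2: tree(s(A), s(P)) = tree(X, A),  branch(M, M, U) = branch(P, branch(U, m, empty), empty).
Decompose tree/2: s(A) = X,  s(P) = A.
Bind X := s(A); no other remaining equation mentions X.
Bind A := s(P); no other remaining equation mentions A. Substituting into the earlier binding gives X := s(s(P)).
Decompose branch/3: M = P,  M = branch(U, m, empty),  U = empty.
Bind M := P; substituting into the one remaining equation that mentions M gives: P = branch(U, m, empty).
Bind P := branch(U, m, empty); no other remaining equation mentions P. Substituting into the earlier bindings gives X := s(s(branch(U, m, empty))), A := s(branch(U, m, empty)), M := branch(U, m, empty).
Bind U := empty. Substituting into the earlier bindings gives X := s(s(branch(empty, m, empty))), A := s(branch(empty, m, empty)), M := branch(empty, m, empty), P := branch(empty, m, empty).
MGU = { X ↦ s(s(branch(empty, m, empty))), A ↦ s(branch(empty, m, empty)), M ↦ branch(empty, m, empty), P ↦ branch(empty, m, empty), U ↦ empty }, so P ↦ branch(empty, m, empty).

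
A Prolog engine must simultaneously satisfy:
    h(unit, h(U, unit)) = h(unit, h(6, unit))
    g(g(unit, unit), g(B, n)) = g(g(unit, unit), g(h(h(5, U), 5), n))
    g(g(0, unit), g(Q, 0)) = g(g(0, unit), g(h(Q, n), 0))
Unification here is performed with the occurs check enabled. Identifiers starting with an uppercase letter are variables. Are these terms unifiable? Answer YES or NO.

Decompose h/2: unit = unit,  h(U, unit) = h(6, unit).
Delete trivial equation unit = unit.
Decompose h/2: U = 6,  unit = unit.
Bind U := 6; substituting into the one remaining equation that mentions U gives: g(g(unit, unit), g(B, n)) = g(g(unit, unit), g(h(h(5, 6), 5), n)).
Delete trivial equation unit = unit.
Decompose g/2: g(unit, unit) = g(unit, unit),  g(B, n) = g(h(h(5, 6), 5), n).
Delete trivial equation g(unit, unit) = g(unit, unit).
Decompose g/2: B = h(h(5, 6), 5),  n = n.
Bind B := h(h(5, 6), 5); no other remaining equation mentions B.
Delete trivial equation n = n.
Decompose g/2: g(0, unit) = g(0, unit),  g(Q, 0) = g(h(Q, n), 0).
Delete trivial equation g(0, unit) = g(0, unit).
Decompose g/2: Q = h(Q, n),  0 = 0.
Occurs check fails: Q occurs in h(Q, n); the equation Q = h(Q, n) has no finite solution.

NO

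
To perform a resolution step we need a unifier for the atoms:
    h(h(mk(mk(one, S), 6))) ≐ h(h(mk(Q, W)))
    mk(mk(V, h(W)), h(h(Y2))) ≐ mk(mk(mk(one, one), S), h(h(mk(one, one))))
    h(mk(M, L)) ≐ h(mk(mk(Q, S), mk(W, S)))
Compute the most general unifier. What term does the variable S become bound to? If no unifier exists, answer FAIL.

h(6)

Decompose h/1: h(mk(mk(one, S), 6)) ≐ h(mk(Q, W)).
Decompose h/1: mk(mk(one, S), 6) ≐ mk(Q, W).
Decompose mk/2: mk(one, S) ≐ Q,  6 ≐ W.
Bind Q := mk(one, S); substituting into the one remaining equation that mentions Q gives: h(mk(M, L)) ≐ h(mk(mk(mk(one, S), S), mk(W, S))).
Bind W := 6; substituting into the remaining equations gives: mk(mk(V, h(6)), h(h(Y2))) ≐ mk(mk(mk(one, one), S), h(h(mk(one, one)))),  h(mk(M, L)) ≐ h(mk(mk(mk(one, S), S), mk(6, S))).
Decompose mk/2: mk(V, h(6)) ≐ mk(mk(one, one), S),  h(h(Y2)) ≐ h(h(mk(one, one))).
Decompose mk/2: V ≐ mk(one, one),  h(6) ≐ S.
Bind V := mk(one, one); no other remaining equation mentions V.
Bind S := h(6); substituting into the one remaining equation that mentions S gives: h(mk(M, L)) ≐ h(mk(mk(mk(one, h(6)), h(6)), mk(6, h(6)))). Substituting into the earlier binding gives Q := mk(one, h(6)).
Decompose h/1: h(Y2) ≐ h(mk(one, one)).
Decompose h/1: Y2 ≐ mk(one, one).
Bind Y2 := mk(one, one); no other remaining equation mentions Y2.
Decompose h/1: mk(M, L) ≐ mk(mk(mk(one, h(6)), h(6)), mk(6, h(6))).
Decompose mk/2: M ≐ mk(mk(one, h(6)), h(6)),  L ≐ mk(6, h(6)).
Bind M := mk(mk(one, h(6)), h(6)); no other remaining equation mentions M.
Bind L := mk(6, h(6)).
MGU = { Q -> mk(one, h(6)), W -> 6, V -> mk(one, one), S -> h(6), Y2 -> mk(one, one), M -> mk(mk(one, h(6)), h(6)), L -> mk(6, h(6)) }, so S -> h(6).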